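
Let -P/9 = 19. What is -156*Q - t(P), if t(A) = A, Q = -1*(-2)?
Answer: -141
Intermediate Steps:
Q = 2
P = -171 (P = -9*19 = -171)
-156*Q - t(P) = -156*2 - 1*(-171) = -312 + 171 = -141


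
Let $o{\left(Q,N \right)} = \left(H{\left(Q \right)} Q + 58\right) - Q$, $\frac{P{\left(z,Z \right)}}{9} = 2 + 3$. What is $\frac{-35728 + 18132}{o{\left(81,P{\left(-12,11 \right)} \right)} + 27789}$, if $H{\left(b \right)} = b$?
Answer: $- \frac{17596}{34327} \approx -0.5126$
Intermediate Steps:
$P{\left(z,Z \right)} = 45$ ($P{\left(z,Z \right)} = 9 \left(2 + 3\right) = 9 \cdot 5 = 45$)
$o{\left(Q,N \right)} = 58 + Q^{2} - Q$ ($o{\left(Q,N \right)} = \left(Q Q + 58\right) - Q = \left(Q^{2} + 58\right) - Q = \left(58 + Q^{2}\right) - Q = 58 + Q^{2} - Q$)
$\frac{-35728 + 18132}{o{\left(81,P{\left(-12,11 \right)} \right)} + 27789} = \frac{-35728 + 18132}{\left(58 + 81^{2} - 81\right) + 27789} = - \frac{17596}{\left(58 + 6561 - 81\right) + 27789} = - \frac{17596}{6538 + 27789} = - \frac{17596}{34327}$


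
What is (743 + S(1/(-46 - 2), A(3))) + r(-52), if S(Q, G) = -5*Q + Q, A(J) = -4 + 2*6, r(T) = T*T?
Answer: 41365/12 ≈ 3447.1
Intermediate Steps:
r(T) = T²
A(J) = 8 (A(J) = -4 + 12 = 8)
S(Q, G) = -4*Q
(743 + S(1/(-46 - 2), A(3))) + r(-52) = (743 - 4/(-46 - 2)) + (-52)² = (743 - 4/(-48)) + 2704 = (743 - 4*(-1/48)) + 2704 = (743 + 1/12) + 2704 = 8917/12 + 2704 = 41365/12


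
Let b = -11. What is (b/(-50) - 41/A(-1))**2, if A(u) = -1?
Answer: 4247721/2500 ≈ 1699.1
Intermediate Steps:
(b/(-50) - 41/A(-1))**2 = (-11/(-50) - 41/(-1))**2 = (-11*(-1/50) - 41*(-1))**2 = (11/50 + 41)**2 = (2061/50)**2 = 4247721/2500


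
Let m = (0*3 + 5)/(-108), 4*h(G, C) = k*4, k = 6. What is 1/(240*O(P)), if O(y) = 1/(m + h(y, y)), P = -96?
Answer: 643/25920 ≈ 0.024807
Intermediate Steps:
h(G, C) = 6 (h(G, C) = (6*4)/4 = (¼)*24 = 6)
m = -5/108 (m = (0 + 5)*(-1/108) = 5*(-1/108) = -5/108 ≈ -0.046296)
O(y) = 108/643 (O(y) = 1/(-5/108 + 6) = 1/(643/108) = 108/643)
1/(240*O(P)) = 1/(240*(108/643)) = 1/(25920/643) = 643/25920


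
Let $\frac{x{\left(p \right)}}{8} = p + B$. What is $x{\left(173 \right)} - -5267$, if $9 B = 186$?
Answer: $\frac{20449}{3} \approx 6816.3$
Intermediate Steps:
$B = \frac{62}{3}$ ($B = \frac{1}{9} \cdot 186 = \frac{62}{3} \approx 20.667$)
$x{\left(p \right)} = \frac{496}{3} + 8 p$ ($x{\left(p \right)} = 8 \left(p + \frac{62}{3}\right) = 8 \left(\frac{62}{3} + p\right) = \frac{496}{3} + 8 p$)
$x{\left(173 \right)} - -5267 = \left(\frac{496}{3} + 8 \cdot 173\right) - -5267 = \left(\frac{496}{3} + 1384\right) + 5267 = \frac{4648}{3} + 5267 = \frac{20449}{3}$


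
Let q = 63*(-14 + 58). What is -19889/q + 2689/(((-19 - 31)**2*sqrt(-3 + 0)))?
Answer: -19889/2772 - 2689*I*sqrt(3)/7500 ≈ -7.175 - 0.621*I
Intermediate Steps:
q = 2772 (q = 63*44 = 2772)
-19889/q + 2689/(((-19 - 31)**2*sqrt(-3 + 0))) = -19889/2772 + 2689/(((-19 - 31)**2*sqrt(-3 + 0))) = -19889*1/2772 + 2689/(((-50)**2*sqrt(-3))) = -19889/2772 + 2689/((2500*(I*sqrt(3)))) = -19889/2772 + 2689/((2500*I*sqrt(3))) = -19889/2772 + 2689*(-I*sqrt(3)/7500) = -19889/2772 - 2689*I*sqrt(3)/7500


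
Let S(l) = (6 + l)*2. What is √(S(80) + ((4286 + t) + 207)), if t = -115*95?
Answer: 2*I*√1565 ≈ 79.12*I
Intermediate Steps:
t = -10925
S(l) = 12 + 2*l
√(S(80) + ((4286 + t) + 207)) = √((12 + 2*80) + ((4286 - 10925) + 207)) = √((12 + 160) + (-6639 + 207)) = √(172 - 6432) = √(-6260) = 2*I*√1565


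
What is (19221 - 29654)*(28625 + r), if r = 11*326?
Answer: -336057363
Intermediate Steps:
r = 3586
(19221 - 29654)*(28625 + r) = (19221 - 29654)*(28625 + 3586) = -10433*32211 = -336057363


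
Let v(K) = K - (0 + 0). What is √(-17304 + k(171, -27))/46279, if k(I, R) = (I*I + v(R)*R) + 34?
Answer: 10*√127/46279 ≈ 0.0024351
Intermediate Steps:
v(K) = K (v(K) = K - 1*0 = K + 0 = K)
k(I, R) = 34 + I² + R² (k(I, R) = (I*I + R*R) + 34 = (I² + R²) + 34 = 34 + I² + R²)
√(-17304 + k(171, -27))/46279 = √(-17304 + (34 + 171² + (-27)²))/46279 = √(-17304 + (34 + 29241 + 729))*(1/46279) = √(-17304 + 30004)*(1/46279) = √12700*(1/46279) = (10*√127)*(1/46279) = 10*√127/46279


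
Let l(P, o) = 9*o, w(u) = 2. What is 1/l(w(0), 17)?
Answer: 1/153 ≈ 0.0065359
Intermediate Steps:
1/l(w(0), 17) = 1/(9*17) = 1/153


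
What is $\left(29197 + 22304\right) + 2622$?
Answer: $54123$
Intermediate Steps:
$\left(29197 + 22304\right) + 2622 = 51501 + 2622 = 54123$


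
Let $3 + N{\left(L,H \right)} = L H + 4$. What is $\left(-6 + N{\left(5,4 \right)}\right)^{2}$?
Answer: $225$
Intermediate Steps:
$N{\left(L,H \right)} = 1 + H L$ ($N{\left(L,H \right)} = -3 + \left(L H + 4\right) = -3 + \left(H L + 4\right) = -3 + \left(4 + H L\right) = 1 + H L$)
$\left(-6 + N{\left(5,4 \right)}\right)^{2} = \left(-6 + \left(1 + 4 \cdot 5\right)\right)^{2} = \left(-6 + \left(1 + 20\right)\right)^{2} = \left(-6 + 21\right)^{2} = 15^{2} = 225$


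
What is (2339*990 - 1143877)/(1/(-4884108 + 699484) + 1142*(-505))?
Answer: -4903262033392/2413314507041 ≈ -2.0318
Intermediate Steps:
(2339*990 - 1143877)/(1/(-4884108 + 699484) + 1142*(-505)) = (2315610 - 1143877)/(1/(-4184624) - 576710) = 1171733/(-1/4184624 - 576710) = 1171733/(-2413314507041/4184624) = 1171733*(-4184624/2413314507041) = -4903262033392/2413314507041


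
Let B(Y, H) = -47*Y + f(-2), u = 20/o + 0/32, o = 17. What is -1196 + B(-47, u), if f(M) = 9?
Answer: 1022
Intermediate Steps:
u = 20/17 (u = 20/17 + 0/32 = 20*(1/17) + 0*(1/32) = 20/17 + 0 = 20/17 ≈ 1.1765)
B(Y, H) = 9 - 47*Y (B(Y, H) = -47*Y + 9 = 9 - 47*Y)
-1196 + B(-47, u) = -1196 + (9 - 47*(-47)) = -1196 + (9 + 2209) = -1196 + 2218 = 1022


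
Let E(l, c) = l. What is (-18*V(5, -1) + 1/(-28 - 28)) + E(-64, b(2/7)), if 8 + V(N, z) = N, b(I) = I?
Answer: -561/56 ≈ -10.018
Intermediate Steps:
V(N, z) = -8 + N
(-18*V(5, -1) + 1/(-28 - 28)) + E(-64, b(2/7)) = (-18*(-8 + 5) + 1/(-28 - 28)) - 64 = (-18*(-3) + 1/(-56)) - 64 = (54 - 1/56) - 64 = 3023/56 - 64 = -561/56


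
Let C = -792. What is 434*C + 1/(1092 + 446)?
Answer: -528653663/1538 ≈ -3.4373e+5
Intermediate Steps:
434*C + 1/(1092 + 446) = 434*(-792) + 1/(1092 + 446) = -343728 + 1/1538 = -528653663/1538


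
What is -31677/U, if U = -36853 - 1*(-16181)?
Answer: 31677/20672 ≈ 1.5324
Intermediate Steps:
U = -20672 (U = -36853 + 16181 = -20672)
-31677/U = -31677/(-20672) = -31677*(-1/20672) = 31677/20672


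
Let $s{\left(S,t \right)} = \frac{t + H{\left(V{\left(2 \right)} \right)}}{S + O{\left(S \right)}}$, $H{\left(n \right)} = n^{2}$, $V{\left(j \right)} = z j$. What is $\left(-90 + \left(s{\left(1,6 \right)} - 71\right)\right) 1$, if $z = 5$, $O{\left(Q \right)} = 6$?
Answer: $- \frac{1021}{7} \approx -145.86$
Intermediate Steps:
$V{\left(j \right)} = 5 j$
$s{\left(S,t \right)} = \frac{100 + t}{6 + S}$ ($s{\left(S,t \right)} = \frac{t + \left(5 \cdot 2\right)^{2}}{S + 6} = \frac{t + 10^{2}}{6 + S} = \frac{t + 100}{6 + S} = \frac{100 + t}{6 + S}$)
$\left(-90 + \left(s{\left(1,6 \right)} - 71\right)\right) 1 = \left(-90 - \left(71 - \frac{100 + 6}{6 + 1}\right)\right) 1 = \left(-90 - \left(71 - \frac{1}{7} \cdot 106\right)\right) 1 = \left(-90 + \left(\frac{1}{7} \cdot 106 - 71\right)\right) 1 = \left(-90 + \left(\frac{106}{7} - 71\right)\right) 1 = \left(-90 - \frac{391}{7}\right) 1 = \left(- \frac{1021}{7}\right) 1 = - \frac{1021}{7}$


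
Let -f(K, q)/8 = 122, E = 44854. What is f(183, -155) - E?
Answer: -45830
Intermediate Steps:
f(K, q) = -976 (f(K, q) = -8*122 = -976)
f(183, -155) - E = -976 - 1*44854 = -976 - 44854 = -45830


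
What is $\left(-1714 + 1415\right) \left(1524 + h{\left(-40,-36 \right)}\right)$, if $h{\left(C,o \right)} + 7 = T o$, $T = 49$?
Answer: $73853$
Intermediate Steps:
$h{\left(C,o \right)} = -7 + 49 o$
$\left(-1714 + 1415\right) \left(1524 + h{\left(-40,-36 \right)}\right) = \left(-1714 + 1415\right) \left(1524 + \left(-7 + 49 \left(-36\right)\right)\right) = - 299 \left(1524 - 1771\right) = \left(-299\right) \left(-247\right) = 73853$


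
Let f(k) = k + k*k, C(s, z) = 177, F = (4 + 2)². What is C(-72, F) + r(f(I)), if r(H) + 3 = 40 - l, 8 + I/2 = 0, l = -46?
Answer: 260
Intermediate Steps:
I = -16 (I = -16 + 2*0 = -16 + 0 = -16)
F = 36 (F = 6² = 36)
f(k) = k + k²
r(H) = 83 (r(H) = -3 + (40 - 1*(-46)) = -3 + (40 + 46) = -3 + 86 = 83)
C(-72, F) + r(f(I)) = 177 + 83 = 260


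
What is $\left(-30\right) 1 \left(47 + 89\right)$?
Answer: $-4080$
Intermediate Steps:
$\left(-30\right) 1 \left(47 + 89\right) = \left(-30\right) 136 = -4080$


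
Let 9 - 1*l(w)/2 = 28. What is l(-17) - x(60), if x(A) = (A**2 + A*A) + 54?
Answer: -7292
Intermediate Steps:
l(w) = -38 (l(w) = 18 - 2*28 = 18 - 56 = -38)
x(A) = 54 + 2*A**2 (x(A) = (A**2 + A**2) + 54 = 2*A**2 + 54 = 54 + 2*A**2)
l(-17) - x(60) = -38 - (54 + 2*60**2) = -38 - (54 + 2*3600) = -38 - (54 + 7200) = -38 - 1*7254 = -38 - 7254 = -7292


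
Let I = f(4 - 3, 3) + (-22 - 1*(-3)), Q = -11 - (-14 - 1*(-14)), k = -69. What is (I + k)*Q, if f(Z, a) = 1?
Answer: 957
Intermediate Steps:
Q = -11 (Q = -11 - (-14 + 14) = -11 - 1*0 = -11 + 0 = -11)
I = -18 (I = 1 + (-22 - 1*(-3)) = 1 + (-22 + 3) = 1 - 19 = -18)
(I + k)*Q = (-18 - 69)*(-11) = -87*(-11) = 957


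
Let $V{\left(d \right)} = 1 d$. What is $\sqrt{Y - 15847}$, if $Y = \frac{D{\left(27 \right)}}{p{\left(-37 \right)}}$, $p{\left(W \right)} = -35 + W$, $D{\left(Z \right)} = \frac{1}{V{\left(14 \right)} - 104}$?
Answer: $\frac{i \sqrt{513442795}}{180} \approx 125.88 i$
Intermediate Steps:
$V{\left(d \right)} = d$
$D{\left(Z \right)} = - \frac{1}{90}$ ($D{\left(Z \right)} = \frac{1}{14 - 104} = \frac{1}{-90} = - \frac{1}{90}$)
$Y = \frac{1}{6480}$ ($Y = - \frac{1}{90 \left(-35 - 37\right)} = - \frac{1}{90 \left(-72\right)} = \left(- \frac{1}{90}\right) \left(- \frac{1}{72}\right) = \frac{1}{6480} \approx 0.00015432$)
$\sqrt{Y - 15847} = \sqrt{\frac{1}{6480} - 15847} = \sqrt{- \frac{102688559}{6480}} = \frac{i \sqrt{513442795}}{180}$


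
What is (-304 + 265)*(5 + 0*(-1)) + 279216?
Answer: 279021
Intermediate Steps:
(-304 + 265)*(5 + 0*(-1)) + 279216 = -39*(5 + 0) + 279216 = -39*5 + 279216 = -195 + 279216 = 279021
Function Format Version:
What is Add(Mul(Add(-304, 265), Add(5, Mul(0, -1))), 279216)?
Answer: 279021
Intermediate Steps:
Add(Mul(Add(-304, 265), Add(5, Mul(0, -1))), 279216) = Add(Mul(-39, Add(5, 0)), 279216) = Add(Mul(-39, 5), 279216) = Add(-195, 279216) = 279021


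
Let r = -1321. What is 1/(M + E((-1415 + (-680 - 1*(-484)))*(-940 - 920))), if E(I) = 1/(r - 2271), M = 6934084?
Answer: 3592/24907229727 ≈ 1.4422e-7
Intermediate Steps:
E(I) = -1/3592 (E(I) = 1/(-1321 - 2271) = 1/(-3592) = -1/3592)
1/(M + E((-1415 + (-680 - 1*(-484)))*(-940 - 920))) = 1/(6934084 - 1/3592) = 1/(24907229727/3592) = 3592/24907229727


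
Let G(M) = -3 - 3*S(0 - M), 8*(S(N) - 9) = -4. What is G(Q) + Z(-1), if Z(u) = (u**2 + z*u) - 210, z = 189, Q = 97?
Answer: -853/2 ≈ -426.50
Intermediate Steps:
S(N) = 17/2 (S(N) = 9 + (1/8)*(-4) = 9 - 1/2 = 17/2)
Z(u) = -210 + u**2 + 189*u (Z(u) = (u**2 + 189*u) - 210 = -210 + u**2 + 189*u)
G(M) = -57/2 (G(M) = -3 - 3*17/2 = -3 - 51/2 = -57/2)
G(Q) + Z(-1) = -57/2 + (-210 + (-1)**2 + 189*(-1)) = -57/2 + (-210 + 1 - 189) = -57/2 - 398 = -853/2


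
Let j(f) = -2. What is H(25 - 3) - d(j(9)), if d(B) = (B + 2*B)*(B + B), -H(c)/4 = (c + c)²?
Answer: -7768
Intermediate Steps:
H(c) = -16*c² (H(c) = -4*(c + c)² = -4*4*c² = -16*c²)
d(B) = 6*B² (d(B) = (3*B)*(2*B) = 6*B²)
H(25 - 3) - d(j(9)) = -16*(25 - 3)² - 6*(-2)² = -16*22² - 6*4 = -16*484 - 1*24 = -7744 - 24 = -7768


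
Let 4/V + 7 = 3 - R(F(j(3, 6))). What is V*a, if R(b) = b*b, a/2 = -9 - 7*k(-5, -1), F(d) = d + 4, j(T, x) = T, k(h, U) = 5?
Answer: 352/53 ≈ 6.6415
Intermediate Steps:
F(d) = 4 + d
a = -88 (a = 2*(-9 - 7*5) = 2*(-9 - 35) = 2*(-44) = -88)
R(b) = b**2
V = -4/53 (V = 4/(-7 + (3 - (4 + 3)**2)) = 4/(-7 + (3 - 1*7**2)) = 4/(-7 + (3 - 1*49)) = 4/(-7 + (3 - 49)) = 4/(-7 - 46) = 4/(-53) = 4*(-1/53) = -4/53 ≈ -0.075472)
V*a = -4/53*(-88) = 352/53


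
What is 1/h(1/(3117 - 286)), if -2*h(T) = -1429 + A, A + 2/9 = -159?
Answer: 9/7147 ≈ 0.0012593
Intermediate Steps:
A = -1433/9 (A = -2/9 - 159 = -1433/9 ≈ -159.22)
h(T) = 7147/9 (h(T) = -(-1429 - 1433/9)/2 = -½*(-14294/9) = 7147/9)
1/h(1/(3117 - 286)) = 1/(7147/9) = 9/7147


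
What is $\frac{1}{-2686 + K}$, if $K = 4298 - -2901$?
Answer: $\frac{1}{4513} \approx 0.00022158$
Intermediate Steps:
$K = 7199$ ($K = 4298 + 2901 = 7199$)
$\frac{1}{-2686 + K} = \frac{1}{-2686 + 7199} = \frac{1}{4513}$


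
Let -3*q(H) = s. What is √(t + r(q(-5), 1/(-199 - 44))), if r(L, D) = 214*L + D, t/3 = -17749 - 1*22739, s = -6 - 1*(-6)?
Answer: I*√88547259/27 ≈ 348.52*I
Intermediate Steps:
s = 0 (s = -6 + 6 = 0)
q(H) = 0 (q(H) = -⅓*0 = 0)
t = -121464 (t = 3*(-17749 - 1*22739) = 3*(-17749 - 22739) = 3*(-40488) = -121464)
r(L, D) = D + 214*L
√(t + r(q(-5), 1/(-199 - 44))) = √(-121464 + (1/(-199 - 44) + 214*0)) = √(-121464 + (1/(-243) + 0)) = √(-121464 + (-1/243 + 0)) = √(-121464 - 1/243) = √(-29515753/243) = I*√88547259/27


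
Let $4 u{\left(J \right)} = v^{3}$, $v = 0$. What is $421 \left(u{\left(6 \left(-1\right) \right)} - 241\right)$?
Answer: $-101461$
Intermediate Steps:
$u{\left(J \right)} = 0$ ($u{\left(J \right)} = \frac{0^{3}}{4} = \frac{1}{4} \cdot 0 = 0$)
$421 \left(u{\left(6 \left(-1\right) \right)} - 241\right) = 421 \left(0 - 241\right) = 421 \left(-241\right) = -101461$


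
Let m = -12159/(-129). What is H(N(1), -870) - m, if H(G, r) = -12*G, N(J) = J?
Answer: -4569/43 ≈ -106.26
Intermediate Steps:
m = 4053/43 (m = -12159*(-1/129) = 4053/43 ≈ 94.256)
H(N(1), -870) - m = -12*1 - 1*4053/43 = -12 - 4053/43 = -4569/43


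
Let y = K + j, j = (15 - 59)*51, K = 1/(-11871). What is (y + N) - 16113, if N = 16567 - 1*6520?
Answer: -98648011/11871 ≈ -8310.0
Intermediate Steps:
N = 10047 (N = 16567 - 6520 = 10047)
K = -1/11871 ≈ -8.4239e-5
j = -2244 (j = -44*51 = -2244)
y = -26638525/11871 (y = -1/11871 - 2244 = -26638525/11871 ≈ -2244.0)
(y + N) - 16113 = (-26638525/11871 + 10047) - 16113 = 92629412/11871 - 16113 = -98648011/11871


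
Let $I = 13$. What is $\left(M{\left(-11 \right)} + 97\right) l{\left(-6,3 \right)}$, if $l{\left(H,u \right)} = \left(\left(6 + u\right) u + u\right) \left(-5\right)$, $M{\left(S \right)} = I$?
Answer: $-16500$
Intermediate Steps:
$M{\left(S \right)} = 13$
$l{\left(H,u \right)} = - 5 u - 5 u \left(6 + u\right)$ ($l{\left(H,u \right)} = \left(u \left(6 + u\right) + u\right) \left(-5\right) = \left(u + u \left(6 + u\right)\right) \left(-5\right) = - 5 u - 5 u \left(6 + u\right)$)
$\left(M{\left(-11 \right)} + 97\right) l{\left(-6,3 \right)} = \left(13 + 97\right) \left(\left(-5\right) 3 \left(7 + 3\right)\right) = 110 \left(\left(-5\right) 3 \cdot 10\right) = 110 \left(-150\right) = -16500$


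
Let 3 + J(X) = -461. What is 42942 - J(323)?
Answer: 43406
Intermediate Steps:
J(X) = -464 (J(X) = -3 - 461 = -464)
42942 - J(323) = 42942 - 1*(-464) = 42942 + 464 = 43406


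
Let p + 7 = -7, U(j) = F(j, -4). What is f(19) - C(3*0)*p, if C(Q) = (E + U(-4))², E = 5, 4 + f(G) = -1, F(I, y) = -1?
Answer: 219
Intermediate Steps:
f(G) = -5 (f(G) = -4 - 1 = -5)
U(j) = -1
p = -14 (p = -7 - 7 = -14)
C(Q) = 16 (C(Q) = (5 - 1)² = 4² = 16)
f(19) - C(3*0)*p = -5 - 16*(-14) = -5 - 1*(-224) = -5 + 224 = 219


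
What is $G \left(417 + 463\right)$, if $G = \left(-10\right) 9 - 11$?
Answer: $-88880$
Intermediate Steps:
$G = -101$ ($G = -90 - 11 = -101$)
$G \left(417 + 463\right) = - 101 \left(417 + 463\right) = \left(-101\right) 880 = -88880$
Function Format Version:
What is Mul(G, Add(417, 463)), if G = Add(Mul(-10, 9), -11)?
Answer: -88880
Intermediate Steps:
G = -101 (G = Add(-90, -11) = -101)
Mul(G, Add(417, 463)) = Mul(-101, Add(417, 463)) = Mul(-101, 880) = -88880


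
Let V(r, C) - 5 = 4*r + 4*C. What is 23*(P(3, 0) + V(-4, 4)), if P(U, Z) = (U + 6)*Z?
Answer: 115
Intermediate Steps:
P(U, Z) = Z*(6 + U) (P(U, Z) = (6 + U)*Z = Z*(6 + U))
V(r, C) = 5 + 4*C + 4*r (V(r, C) = 5 + (4*r + 4*C) = 5 + (4*C + 4*r) = 5 + 4*C + 4*r)
23*(P(3, 0) + V(-4, 4)) = 23*(0*(6 + 3) + (5 + 4*4 + 4*(-4))) = 23*(0*9 + (5 + 16 - 16)) = 23*(0 + 5) = 23*5 = 115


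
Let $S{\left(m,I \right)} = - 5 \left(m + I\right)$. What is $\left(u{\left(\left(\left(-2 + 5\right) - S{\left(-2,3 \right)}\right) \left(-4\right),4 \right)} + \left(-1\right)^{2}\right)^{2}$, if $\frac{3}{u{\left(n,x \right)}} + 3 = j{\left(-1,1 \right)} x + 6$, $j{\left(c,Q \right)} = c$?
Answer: $4$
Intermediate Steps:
$S{\left(m,I \right)} = - 5 I - 5 m$ ($S{\left(m,I \right)} = - 5 \left(I + m\right) = - 5 I - 5 m$)
$u{\left(n,x \right)} = \frac{3}{3 - x}$ ($u{\left(n,x \right)} = \frac{3}{-3 - \left(-6 + x\right)} = \frac{3}{3 - x}$)
$\left(u{\left(\left(\left(-2 + 5\right) - S{\left(-2,3 \right)}\right) \left(-4\right),4 \right)} + \left(-1\right)^{2}\right)^{2} = \left(\frac{3}{3 - 4} + \left(-1\right)^{2}\right)^{2} = \left(\frac{3}{3 - 4} + 1\right)^{2} = \left(\frac{3}{-1} + 1\right)^{2} = \left(3 \left(-1\right) + 1\right)^{2} = \left(-3 + 1\right)^{2} = \left(-2\right)^{2} = 4$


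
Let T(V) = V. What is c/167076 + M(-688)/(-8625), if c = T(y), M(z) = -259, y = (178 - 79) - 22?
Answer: 2092229/68620500 ≈ 0.030490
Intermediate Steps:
y = 77 (y = 99 - 22 = 77)
c = 77
c/167076 + M(-688)/(-8625) = 77/167076 - 259/(-8625) = 77*(1/167076) - 259*(-1/8625) = 11/23868 + 259/8625 = 2092229/68620500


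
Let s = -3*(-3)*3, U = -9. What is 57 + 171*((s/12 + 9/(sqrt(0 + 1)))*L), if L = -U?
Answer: 69483/4 ≈ 17371.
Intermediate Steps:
s = 27 (s = 9*3 = 27)
L = 9 (L = -1*(-9) = 9)
57 + 171*((s/12 + 9/(sqrt(0 + 1)))*L) = 57 + 171*((27/12 + 9/(sqrt(0 + 1)))*9) = 57 + 171*((27*(1/12) + 9/(sqrt(1)))*9) = 57 + 171*((9/4 + 9/1)*9) = 57 + 171*((9/4 + 9*1)*9) = 57 + 171*((9/4 + 9)*9) = 57 + 171*((45/4)*9) = 57 + 171*(405/4) = 57 + 69255/4 = 69483/4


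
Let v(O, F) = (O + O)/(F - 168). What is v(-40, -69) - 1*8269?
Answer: -1959673/237 ≈ -8268.7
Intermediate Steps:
v(O, F) = 2*O/(-168 + F) (v(O, F) = (2*O)/(-168 + F) = 2*O/(-168 + F))
v(-40, -69) - 1*8269 = 2*(-40)/(-168 - 69) - 1*8269 = 2*(-40)/(-237) - 8269 = 2*(-40)*(-1/237) - 8269 = 80/237 - 8269 = -1959673/237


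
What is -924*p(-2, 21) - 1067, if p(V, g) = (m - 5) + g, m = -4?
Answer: -12155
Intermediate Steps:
p(V, g) = -9 + g (p(V, g) = (-4 - 5) + g = -9 + g)
-924*p(-2, 21) - 1067 = -924*(-9 + 21) - 1067 = -924*12 - 1067 = -11088 - 1067 = -12155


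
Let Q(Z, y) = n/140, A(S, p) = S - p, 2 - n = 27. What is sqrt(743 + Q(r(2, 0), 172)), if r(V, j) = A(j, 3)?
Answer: 3*sqrt(16177)/14 ≈ 27.255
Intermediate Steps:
n = -25 (n = 2 - 1*27 = 2 - 27 = -25)
r(V, j) = -3 + j (r(V, j) = j - 1*3 = j - 3 = -3 + j)
Q(Z, y) = -5/28 (Q(Z, y) = -25/140 = -25*1/140 = -5/28)
sqrt(743 + Q(r(2, 0), 172)) = sqrt(743 - 5/28) = sqrt(20799/28) = 3*sqrt(16177)/14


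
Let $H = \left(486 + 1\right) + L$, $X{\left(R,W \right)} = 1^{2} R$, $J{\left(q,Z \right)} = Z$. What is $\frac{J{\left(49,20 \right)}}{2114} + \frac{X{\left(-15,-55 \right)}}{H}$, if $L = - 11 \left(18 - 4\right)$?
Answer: $- \frac{4175}{117327} \approx -0.035584$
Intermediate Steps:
$L = -154$ ($L = \left(-11\right) 14 = -154$)
$X{\left(R,W \right)} = R$ ($X{\left(R,W \right)} = 1 R = R$)
$H = 333$ ($H = \left(486 + 1\right) - 154 = 487 - 154 = 333$)
$\frac{J{\left(49,20 \right)}}{2114} + \frac{X{\left(-15,-55 \right)}}{H} = \frac{20}{2114} - \frac{15}{333} = 20 \cdot \frac{1}{2114} - \frac{5}{111} = \frac{10}{1057} - \frac{5}{111} = - \frac{4175}{117327}$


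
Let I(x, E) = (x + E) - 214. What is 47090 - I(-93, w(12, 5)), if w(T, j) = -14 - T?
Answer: 47423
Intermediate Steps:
I(x, E) = -214 + E + x (I(x, E) = (E + x) - 214 = -214 + E + x)
47090 - I(-93, w(12, 5)) = 47090 - (-214 + (-14 - 1*12) - 93) = 47090 - (-214 + (-14 - 12) - 93) = 47090 - (-214 - 26 - 93) = 47090 - 1*(-333) = 47090 + 333 = 47423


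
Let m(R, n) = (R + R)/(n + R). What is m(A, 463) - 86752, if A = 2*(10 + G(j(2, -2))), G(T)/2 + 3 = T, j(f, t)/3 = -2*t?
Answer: -45024176/519 ≈ -86752.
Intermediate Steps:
j(f, t) = -6*t (j(f, t) = 3*(-2*t) = -6*t)
G(T) = -6 + 2*T
A = 56 (A = 2*(10 + (-6 + 2*(-6*(-2)))) = 2*(10 + (-6 + 2*12)) = 2*(10 + (-6 + 24)) = 2*(10 + 18) = 2*28 = 56)
m(R, n) = 2*R/(R + n) (m(R, n) = (2*R)/(R + n) = 2*R/(R + n))
m(A, 463) - 86752 = 2*56/(56 + 463) - 86752 = 2*56/519 - 86752 = 2*56*(1/519) - 86752 = 112/519 - 86752 = -45024176/519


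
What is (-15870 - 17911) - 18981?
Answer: -52762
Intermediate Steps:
(-15870 - 17911) - 18981 = -33781 - 18981 = -52762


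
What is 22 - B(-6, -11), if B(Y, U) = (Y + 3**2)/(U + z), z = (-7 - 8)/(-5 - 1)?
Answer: 380/17 ≈ 22.353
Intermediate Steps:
z = 5/2 (z = -15/(-6) = -15*(-1/6) = 5/2 ≈ 2.5000)
B(Y, U) = (9 + Y)/(5/2 + U) (B(Y, U) = (Y + 3**2)/(U + 5/2) = (Y + 9)/(5/2 + U) = (9 + Y)/(5/2 + U))
22 - B(-6, -11) = 22 - 2*(9 - 6)/(5 + 2*(-11)) = 22 - 2*3/(5 - 22) = 22 - 2*3/(-17) = 22 - 2*(-1)*3/17 = 22 - 1*(-6/17) = 22 + 6/17 = 380/17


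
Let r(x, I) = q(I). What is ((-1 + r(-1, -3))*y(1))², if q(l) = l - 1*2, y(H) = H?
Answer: 36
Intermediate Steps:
q(l) = -2 + l (q(l) = l - 2 = -2 + l)
r(x, I) = -2 + I
((-1 + r(-1, -3))*y(1))² = ((-1 + (-2 - 3))*1)² = ((-1 - 5)*1)² = (-6*1)² = (-6)² = 36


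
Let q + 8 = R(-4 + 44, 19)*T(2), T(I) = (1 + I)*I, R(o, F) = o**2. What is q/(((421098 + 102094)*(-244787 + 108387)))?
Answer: -109/810947600 ≈ -1.3441e-7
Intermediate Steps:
T(I) = I*(1 + I)
q = 9592 (q = -8 + (-4 + 44)**2*(2*(1 + 2)) = -8 + 40**2*(2*3) = -8 + 1600*6 = -8 + 9600 = 9592)
q/(((421098 + 102094)*(-244787 + 108387))) = 9592/(((421098 + 102094)*(-244787 + 108387))) = 9592/((523192*(-136400))) = 9592/(-71363388800) = 9592*(-1/71363388800) = -109/810947600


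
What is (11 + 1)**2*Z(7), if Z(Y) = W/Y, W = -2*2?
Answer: -576/7 ≈ -82.286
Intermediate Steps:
W = -4
Z(Y) = -4/Y
(11 + 1)**2*Z(7) = (11 + 1)**2*(-4/7) = 12**2*(-4*1/7) = 144*(-4/7) = -576/7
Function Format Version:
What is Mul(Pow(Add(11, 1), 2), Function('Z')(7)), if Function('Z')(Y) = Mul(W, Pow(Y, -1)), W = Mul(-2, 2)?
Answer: Rational(-576, 7) ≈ -82.286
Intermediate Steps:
W = -4
Function('Z')(Y) = Mul(-4, Pow(Y, -1))
Mul(Pow(Add(11, 1), 2), Function('Z')(7)) = Mul(Pow(Add(11, 1), 2), Mul(-4, Pow(7, -1))) = Mul(Pow(12, 2), Mul(-4, Rational(1, 7))) = Mul(144, Rational(-4, 7)) = Rational(-576, 7)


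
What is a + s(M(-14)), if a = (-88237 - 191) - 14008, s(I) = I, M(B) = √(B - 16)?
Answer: -102436 + I*√30 ≈ -1.0244e+5 + 5.4772*I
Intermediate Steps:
M(B) = √(-16 + B)
a = -102436 (a = -88428 - 14008 = -102436)
a + s(M(-14)) = -102436 + √(-16 - 14) = -102436 + √(-30) = -102436 + I*√30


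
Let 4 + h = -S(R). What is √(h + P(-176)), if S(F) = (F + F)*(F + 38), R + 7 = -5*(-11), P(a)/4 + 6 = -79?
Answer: 10*I*√86 ≈ 92.736*I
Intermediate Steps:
P(a) = -340 (P(a) = -24 + 4*(-79) = -24 - 316 = -340)
R = 48 (R = -7 - 5*(-11) = -7 + 55 = 48)
S(F) = 2*F*(38 + F) (S(F) = (2*F)*(38 + F) = 2*F*(38 + F))
h = -8260 (h = -4 - 2*48*(38 + 48) = -4 - 2*48*86 = -4 - 1*8256 = -4 - 8256 = -8260)
√(h + P(-176)) = √(-8260 - 340) = √(-8600) = 10*I*√86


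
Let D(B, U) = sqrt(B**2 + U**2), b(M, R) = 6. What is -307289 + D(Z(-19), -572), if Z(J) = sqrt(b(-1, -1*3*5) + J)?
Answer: -307289 + sqrt(327171) ≈ -3.0672e+5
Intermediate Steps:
Z(J) = sqrt(6 + J)
-307289 + D(Z(-19), -572) = -307289 + sqrt((sqrt(6 - 19))**2 + (-572)**2) = -307289 + sqrt((sqrt(-13))**2 + 327184) = -307289 + sqrt((I*sqrt(13))**2 + 327184) = -307289 + sqrt(-13 + 327184) = -307289 + sqrt(327171)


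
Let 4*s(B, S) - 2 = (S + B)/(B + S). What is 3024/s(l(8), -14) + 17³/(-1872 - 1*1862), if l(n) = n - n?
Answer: 15050575/3734 ≈ 4030.7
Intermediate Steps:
l(n) = 0
s(B, S) = ¾ (s(B, S) = ½ + ((S + B)/(B + S))/4 = ½ + ((B + S)/(B + S))/4 = ½ + (¼)*1 = ½ + ¼ = ¾)
3024/s(l(8), -14) + 17³/(-1872 - 1*1862) = 3024/(¾) + 17³/(-1872 - 1*1862) = 3024*(4/3) + 4913/(-1872 - 1862) = 4032 + 4913/(-3734) = 4032 + 4913*(-1/3734) = 4032 - 4913/3734 = 15050575/3734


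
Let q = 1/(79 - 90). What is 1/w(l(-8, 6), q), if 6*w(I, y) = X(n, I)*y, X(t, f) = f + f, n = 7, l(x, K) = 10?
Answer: -33/10 ≈ -3.3000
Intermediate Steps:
X(t, f) = 2*f
q = -1/11 (q = 1/(-11) = -1/11 ≈ -0.090909)
w(I, y) = I*y/3 (w(I, y) = ((2*I)*y)/6 = (2*I*y)/6 = I*y/3)
1/w(l(-8, 6), q) = 1/((⅓)*10*(-1/11)) = 1/(-10/33) = -33/10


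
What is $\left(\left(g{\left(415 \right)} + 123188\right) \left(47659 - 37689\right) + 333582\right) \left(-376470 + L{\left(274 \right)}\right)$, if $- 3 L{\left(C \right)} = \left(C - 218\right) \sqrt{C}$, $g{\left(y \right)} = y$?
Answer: $-464057813073240 - 23009569184 \sqrt{274} \approx -4.6444 \cdot 10^{14}$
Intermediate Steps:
$L{\left(C \right)} = - \frac{\sqrt{C} \left(-218 + C\right)}{3}$ ($L{\left(C \right)} = - \frac{\left(C - 218\right) \sqrt{C}}{3} = - \frac{\left(-218 + C\right) \sqrt{C}}{3} = - \frac{\sqrt{C} \left(-218 + C\right)}{3}$)
$\left(\left(g{\left(415 \right)} + 123188\right) \left(47659 - 37689\right) + 333582\right) \left(-376470 + L{\left(274 \right)}\right) = \left(\left(415 + 123188\right) \left(47659 - 37689\right) + 333582\right) \left(-376470 + \frac{\sqrt{274} \left(218 - 274\right)}{3}\right) = \left(123603 \cdot 9970 + 333582\right) \left(-376470 + \frac{\sqrt{274} \left(218 - 274\right)}{3}\right) = \left(1232321910 + 333582\right) \left(-376470 + \frac{1}{3} \sqrt{274} \left(-56\right)\right) = 1232655492 \left(-376470 - \frac{56 \sqrt{274}}{3}\right) = -464057813073240 - 23009569184 \sqrt{274}$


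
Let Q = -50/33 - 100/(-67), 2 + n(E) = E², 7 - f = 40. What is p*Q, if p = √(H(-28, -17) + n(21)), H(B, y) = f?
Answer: -50*√406/2211 ≈ -0.45566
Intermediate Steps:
f = -33 (f = 7 - 1*40 = 7 - 40 = -33)
H(B, y) = -33
n(E) = -2 + E²
Q = -50/2211 (Q = -50*1/33 - 100*(-1/67) = -50/33 + 100/67 = -50/2211 ≈ -0.022614)
p = √406 (p = √(-33 + (-2 + 21²)) = √(-33 + (-2 + 441)) = √(-33 + 439) = √406 ≈ 20.149)
p*Q = √406*(-50/2211) = -50*√406/2211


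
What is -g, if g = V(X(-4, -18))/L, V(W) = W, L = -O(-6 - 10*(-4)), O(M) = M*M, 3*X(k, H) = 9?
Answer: 3/1156 ≈ 0.0025952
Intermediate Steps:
X(k, H) = 3 (X(k, H) = (⅓)*9 = 3)
O(M) = M²
L = -1156 (L = -(-6 - 10*(-4))² = -(-6 + 40)² = -1*34² = -1*1156 = -1156)
g = -3/1156 (g = 3/(-1156) = 3*(-1/1156) = -3/1156 ≈ -0.0025952)
-g = -1*(-3/1156) = 3/1156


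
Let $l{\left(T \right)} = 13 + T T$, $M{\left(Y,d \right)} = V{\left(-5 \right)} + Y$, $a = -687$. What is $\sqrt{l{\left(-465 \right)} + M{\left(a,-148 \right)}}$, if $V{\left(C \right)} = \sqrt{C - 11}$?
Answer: $\sqrt{215551 + 4 i} \approx 464.27 + 0.004 i$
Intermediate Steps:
$V{\left(C \right)} = \sqrt{-11 + C}$
$M{\left(Y,d \right)} = Y + 4 i$ ($M{\left(Y,d \right)} = \sqrt{-11 - 5} + Y = \sqrt{-16} + Y = 4 i + Y = Y + 4 i$)
$l{\left(T \right)} = 13 + T^{2}$
$\sqrt{l{\left(-465 \right)} + M{\left(a,-148 \right)}} = \sqrt{\left(13 + \left(-465\right)^{2}\right) - \left(687 - 4 i\right)} = \sqrt{\left(13 + 216225\right) - \left(687 - 4 i\right)} = \sqrt{216238 - \left(687 - 4 i\right)} = \sqrt{215551 + 4 i}$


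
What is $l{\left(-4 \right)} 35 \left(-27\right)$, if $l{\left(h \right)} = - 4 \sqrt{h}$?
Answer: $7560 i \approx 7560.0 i$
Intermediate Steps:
$l{\left(-4 \right)} 35 \left(-27\right) = - 4 \sqrt{-4} \cdot 35 \left(-27\right) = - 4 \cdot 2 i 35 \left(-27\right) = - 8 i 35 \left(-27\right) = - 280 i \left(-27\right) = 7560 i$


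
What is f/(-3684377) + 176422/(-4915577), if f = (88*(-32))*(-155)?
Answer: -2795556208054/18110838840529 ≈ -0.15436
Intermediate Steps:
f = 436480 (f = -2816*(-155) = 436480)
f/(-3684377) + 176422/(-4915577) = 436480/(-3684377) + 176422/(-4915577) = 436480*(-1/3684377) + 176422*(-1/4915577) = -436480/3684377 - 176422/4915577 = -2795556208054/18110838840529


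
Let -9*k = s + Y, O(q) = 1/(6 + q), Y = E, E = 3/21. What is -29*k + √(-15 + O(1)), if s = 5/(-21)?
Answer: -58/189 + 2*I*√182/7 ≈ -0.30688 + 3.8545*I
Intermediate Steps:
E = ⅐ (E = 3*(1/21) = ⅐ ≈ 0.14286)
Y = ⅐ ≈ 0.14286
s = -5/21 (s = 5*(-1/21) = -5/21 ≈ -0.23810)
k = 2/189 (k = -(-5/21 + ⅐)/9 = -⅑*(-2/21) = 2/189 ≈ 0.010582)
-29*k + √(-15 + O(1)) = -29*2/189 + √(-15 + 1/(6 + 1)) = -58/189 + √(-15 + 1/7) = -58/189 + √(-15 + ⅐) = -58/189 + √(-104/7) = -58/189 + 2*I*√182/7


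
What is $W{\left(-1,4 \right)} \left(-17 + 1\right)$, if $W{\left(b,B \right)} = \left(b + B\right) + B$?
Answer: $-112$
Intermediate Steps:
$W{\left(b,B \right)} = b + 2 B$ ($W{\left(b,B \right)} = \left(B + b\right) + B = b + 2 B$)
$W{\left(-1,4 \right)} \left(-17 + 1\right) = \left(-1 + 2 \cdot 4\right) \left(-17 + 1\right) = \left(-1 + 8\right) \left(-16\right) = 7 \left(-16\right) = -112$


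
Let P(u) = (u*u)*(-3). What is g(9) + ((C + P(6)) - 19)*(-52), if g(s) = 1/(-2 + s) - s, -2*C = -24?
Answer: 41798/7 ≈ 5971.1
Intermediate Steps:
C = 12 (C = -½*(-24) = 12)
P(u) = -3*u² (P(u) = u²*(-3) = -3*u²)
g(9) + ((C + P(6)) - 19)*(-52) = (1 - 1*9² + 2*9)/(-2 + 9) + ((12 - 3*6²) - 19)*(-52) = (1 - 1*81 + 18)/7 + ((12 - 3*36) - 19)*(-52) = (1 - 81 + 18)/7 + ((12 - 108) - 19)*(-52) = (⅐)*(-62) + (-96 - 19)*(-52) = -62/7 - 115*(-52) = -62/7 + 5980 = 41798/7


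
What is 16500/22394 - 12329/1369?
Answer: -126753563/15328693 ≈ -8.2690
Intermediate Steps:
16500/22394 - 12329/1369 = 16500*(1/22394) - 12329*1/1369 = 8250/11197 - 12329/1369 = -126753563/15328693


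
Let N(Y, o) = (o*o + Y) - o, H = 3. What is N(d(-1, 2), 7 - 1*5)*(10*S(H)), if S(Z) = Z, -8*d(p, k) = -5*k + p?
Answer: 405/4 ≈ 101.25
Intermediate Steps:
d(p, k) = -p/8 + 5*k/8 (d(p, k) = -(-5*k + p)/8 = -(p - 5*k)/8 = -p/8 + 5*k/8)
N(Y, o) = Y + o² - o (N(Y, o) = (o² + Y) - o = (Y + o²) - o = Y + o² - o)
N(d(-1, 2), 7 - 1*5)*(10*S(H)) = ((-⅛*(-1) + (5/8)*2) + (7 - 1*5)² - (7 - 1*5))*(10*3) = ((⅛ + 5/4) + (7 - 5)² - (7 - 5))*30 = (11/8 + 2² - 1*2)*30 = (11/8 + 4 - 2)*30 = (27/8)*30 = 405/4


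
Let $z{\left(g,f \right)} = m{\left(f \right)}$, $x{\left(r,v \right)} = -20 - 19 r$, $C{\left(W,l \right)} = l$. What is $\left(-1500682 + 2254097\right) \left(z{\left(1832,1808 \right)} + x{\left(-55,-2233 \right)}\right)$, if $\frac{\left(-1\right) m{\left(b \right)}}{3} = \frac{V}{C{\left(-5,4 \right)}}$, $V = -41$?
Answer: $\frac{3181671545}{4} \approx 7.9542 \cdot 10^{8}$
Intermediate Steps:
$m{\left(b \right)} = \frac{123}{4}$ ($m{\left(b \right)} = - 3 \left(- \frac{41}{4}\right) = - 3 \left(\left(-41\right) \frac{1}{4}\right) = \left(-3\right) \left(- \frac{41}{4}\right) = \frac{123}{4}$)
$z{\left(g,f \right)} = \frac{123}{4}$
$\left(-1500682 + 2254097\right) \left(z{\left(1832,1808 \right)} + x{\left(-55,-2233 \right)}\right) = \left(-1500682 + 2254097\right) \left(\frac{123}{4} - -1025\right) = 753415 \left(\frac{123}{4} + \left(-20 + 1045\right)\right) = 753415 \left(\frac{123}{4} + 1025\right) = 753415 \cdot \frac{4223}{4} = \frac{3181671545}{4}$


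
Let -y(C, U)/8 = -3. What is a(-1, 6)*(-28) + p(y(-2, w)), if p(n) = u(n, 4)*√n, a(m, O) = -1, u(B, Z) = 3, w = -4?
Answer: 28 + 6*√6 ≈ 42.697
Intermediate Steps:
y(C, U) = 24 (y(C, U) = -8*(-3) = 24)
p(n) = 3*√n
a(-1, 6)*(-28) + p(y(-2, w)) = -1*(-28) + 3*√24 = 28 + 3*(2*√6) = 28 + 6*√6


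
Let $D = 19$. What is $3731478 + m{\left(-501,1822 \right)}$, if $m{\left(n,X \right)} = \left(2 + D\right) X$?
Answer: $3769740$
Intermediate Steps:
$m{\left(n,X \right)} = 21 X$ ($m{\left(n,X \right)} = \left(2 + 19\right) X = 21 X$)
$3731478 + m{\left(-501,1822 \right)} = 3731478 + 21 \cdot 1822 = 3731478 + 38262 = 3769740$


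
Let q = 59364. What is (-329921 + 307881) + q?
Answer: 37324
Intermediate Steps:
(-329921 + 307881) + q = (-329921 + 307881) + 59364 = -22040 + 59364 = 37324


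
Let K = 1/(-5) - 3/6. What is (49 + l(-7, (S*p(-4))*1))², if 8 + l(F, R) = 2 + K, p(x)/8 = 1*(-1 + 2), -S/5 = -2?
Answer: 178929/100 ≈ 1789.3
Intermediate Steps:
S = 10 (S = -5*(-2) = 10)
p(x) = 8 (p(x) = 8*(1*(-1 + 2)) = 8*(1*1) = 8*1 = 8)
K = -7/10 (K = 1*(-⅕) - 3*⅙ = -⅕ - ½ = -7/10 ≈ -0.70000)
l(F, R) = -67/10 (l(F, R) = -8 + (2 - 7/10) = -8 + 13/10 = -67/10)
(49 + l(-7, (S*p(-4))*1))² = (49 - 67/10)² = (423/10)² = 178929/100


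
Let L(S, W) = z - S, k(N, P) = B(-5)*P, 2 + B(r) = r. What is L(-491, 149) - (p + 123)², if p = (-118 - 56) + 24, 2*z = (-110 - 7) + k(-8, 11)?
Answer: -335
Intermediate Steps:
B(r) = -2 + r
k(N, P) = -7*P (k(N, P) = (-2 - 5)*P = -7*P)
z = -97 (z = ((-110 - 7) - 7*11)/2 = (-117 - 77)/2 = (½)*(-194) = -97)
p = -150 (p = -174 + 24 = -150)
L(S, W) = -97 - S
L(-491, 149) - (p + 123)² = (-97 - 1*(-491)) - (-150 + 123)² = (-97 + 491) - 1*(-27)² = 394 - 1*729 = 394 - 729 = -335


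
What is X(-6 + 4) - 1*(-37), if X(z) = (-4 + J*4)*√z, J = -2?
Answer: 37 - 12*I*√2 ≈ 37.0 - 16.971*I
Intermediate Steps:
X(z) = -12*√z (X(z) = (-4 - 2*4)*√z = (-4 - 8)*√z = -12*√z)
X(-6 + 4) - 1*(-37) = -12*√(-6 + 4) - 1*(-37) = -12*I*√2 + 37 = 37 - 12*I*√2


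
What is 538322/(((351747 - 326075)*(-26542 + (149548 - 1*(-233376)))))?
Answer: 269161/4574519352 ≈ 5.8839e-5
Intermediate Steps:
538322/(((351747 - 326075)*(-26542 + (149548 - 1*(-233376))))) = 538322/((25672*(-26542 + (149548 + 233376)))) = 538322/((25672*(-26542 + 382924))) = 538322/((25672*356382)) = 538322/9149038704 = 538322*(1/9149038704) = 269161/4574519352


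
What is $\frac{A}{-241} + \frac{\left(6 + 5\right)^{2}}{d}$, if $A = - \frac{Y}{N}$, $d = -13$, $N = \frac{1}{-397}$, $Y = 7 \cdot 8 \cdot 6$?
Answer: $- \frac{1763257}{3133} \approx -562.8$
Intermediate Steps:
$Y = 336$ ($Y = 56 \cdot 6 = 336$)
$N = - \frac{1}{397} \approx -0.0025189$
$A = 133392$ ($A = - \frac{336}{- \frac{1}{397}} = - 336 \left(-397\right) = \left(-1\right) \left(-133392\right) = 133392$)
$\frac{A}{-241} + \frac{\left(6 + 5\right)^{2}}{d} = \frac{133392}{-241} + \frac{\left(6 + 5\right)^{2}}{-13} = 133392 \left(- \frac{1}{241}\right) + 11^{2} \left(- \frac{1}{13}\right) = - \frac{133392}{241} + 121 \left(- \frac{1}{13}\right) = - \frac{133392}{241} - \frac{121}{13} = - \frac{1763257}{3133}$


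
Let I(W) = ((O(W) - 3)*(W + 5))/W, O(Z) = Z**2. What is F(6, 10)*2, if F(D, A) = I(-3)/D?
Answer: -4/3 ≈ -1.3333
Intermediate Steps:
I(W) = (-3 + W**2)*(5 + W)/W (I(W) = ((W**2 - 3)*(W + 5))/W = ((-3 + W**2)*(5 + W))/W = (-3 + W**2)*(5 + W)/W)
F(D, A) = -4/D (F(D, A) = (-3 + (-3)**2 - 15/(-3) + 5*(-3))/D = (-3 + 9 - 15*(-1/3) - 15)/D = (-3 + 9 + 5 - 15)/D = -4/D)
F(6, 10)*2 = -4/6*2 = -4*1/6*2 = -2/3*2 = -4/3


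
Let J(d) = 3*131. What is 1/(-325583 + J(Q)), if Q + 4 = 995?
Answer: -1/325190 ≈ -3.0751e-6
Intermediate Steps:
Q = 991 (Q = -4 + 995 = 991)
J(d) = 393
1/(-325583 + J(Q)) = 1/(-325583 + 393) = 1/(-325190) = -1/325190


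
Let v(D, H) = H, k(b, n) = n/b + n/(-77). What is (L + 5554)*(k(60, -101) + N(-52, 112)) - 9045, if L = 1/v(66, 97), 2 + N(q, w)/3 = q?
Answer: -408192258323/448140 ≈ -9.1086e+5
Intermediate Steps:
k(b, n) = -n/77 + n/b (k(b, n) = n/b + n*(-1/77) = n/b - n/77 = -n/77 + n/b)
N(q, w) = -6 + 3*q
L = 1/97 ≈ 0.010309
(L + 5554)*(k(60, -101) + N(-52, 112)) - 9045 = (1/97 + 5554)*((-1/77*(-101) - 101/60) + (-6 + 3*(-52))) - 9045 = 538739*((101/77 - 101*1/60) + (-6 - 156))/97 - 9045 = 538739*((101/77 - 101/60) - 162)/97 - 9045 = 538739*(-1717/4620 - 162)/97 - 9045 = (538739/97)*(-750157/4620) - 9045 = -404138832023/448140 - 9045 = -408192258323/448140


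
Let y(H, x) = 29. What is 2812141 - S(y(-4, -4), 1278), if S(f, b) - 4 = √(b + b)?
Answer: 2812137 - 6*√71 ≈ 2.8121e+6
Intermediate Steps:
S(f, b) = 4 + √2*√b (S(f, b) = 4 + √(b + b) = 4 + √(2*b) = 4 + √2*√b)
2812141 - S(y(-4, -4), 1278) = 2812141 - (4 + √2*√1278) = 2812141 - (4 + √2*(3*√142)) = 2812141 - (4 + 6*√71) = 2812141 + (-4 - 6*√71) = 2812137 - 6*√71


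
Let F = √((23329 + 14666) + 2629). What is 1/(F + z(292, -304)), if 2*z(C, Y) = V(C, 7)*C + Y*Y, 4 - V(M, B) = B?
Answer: 22885/1047426138 - √2539/523713069 ≈ 2.1753e-5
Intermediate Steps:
V(M, B) = 4 - B
z(C, Y) = Y²/2 - 3*C/2 (z(C, Y) = ((4 - 1*7)*C + Y*Y)/2 = ((4 - 7)*C + Y²)/2 = (-3*C + Y²)/2 = (Y² - 3*C)/2 = Y²/2 - 3*C/2)
F = 4*√2539 (F = √(37995 + 2629) = √40624 = 4*√2539 ≈ 201.55)
1/(F + z(292, -304)) = 1/(4*√2539 + ((½)*(-304)² - 3/2*292)) = 1/(4*√2539 + ((½)*92416 - 438)) = 1/(4*√2539 + (46208 - 438)) = 1/(4*√2539 + 45770) = 1/(45770 + 4*√2539)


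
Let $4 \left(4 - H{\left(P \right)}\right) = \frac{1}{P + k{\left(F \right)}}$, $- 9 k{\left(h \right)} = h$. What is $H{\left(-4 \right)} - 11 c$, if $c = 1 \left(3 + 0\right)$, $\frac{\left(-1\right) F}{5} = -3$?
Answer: $- \frac{1969}{68} \approx -28.956$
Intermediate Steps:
$F = 15$ ($F = \left(-5\right) \left(-3\right) = 15$)
$c = 3$ ($c = 1 \cdot 3 = 3$)
$k{\left(h \right)} = - \frac{h}{9}$
$H{\left(P \right)} = 4 - \frac{1}{4 \left(- \frac{5}{3} + P\right)}$ ($H{\left(P \right)} = 4 - \frac{1}{4 \left(P - \frac{5}{3}\right)} = 4 - \frac{1}{4 \left(- \frac{5}{3} + P\right)}$)
$H{\left(-4 \right)} - 11 c = \frac{-83 + 48 \left(-4\right)}{4 \left(-5 + 3 \left(-4\right)\right)} - 33 = \frac{-83 - 192}{4 \left(-5 - 12\right)} - 33 = \frac{1}{4} \frac{1}{-17} \left(-275\right) - 33 = \frac{1}{4} \left(- \frac{1}{17}\right) \left(-275\right) - 33 = \frac{275}{68} - 33 = - \frac{1969}{68}$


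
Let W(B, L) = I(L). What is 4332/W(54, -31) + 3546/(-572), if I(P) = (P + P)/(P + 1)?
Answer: 18529317/8866 ≈ 2089.9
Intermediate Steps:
I(P) = 2*P/(1 + P) (I(P) = (2*P)/(1 + P) = 2*P/(1 + P))
W(B, L) = 2*L/(1 + L)
4332/W(54, -31) + 3546/(-572) = 4332/((2*(-31)/(1 - 31))) + 3546/(-572) = 4332/((2*(-31)/(-30))) + 3546*(-1/572) = 4332/((2*(-31)*(-1/30))) - 1773/286 = 4332/(31/15) - 1773/286 = 4332*(15/31) - 1773/286 = 64980/31 - 1773/286 = 18529317/8866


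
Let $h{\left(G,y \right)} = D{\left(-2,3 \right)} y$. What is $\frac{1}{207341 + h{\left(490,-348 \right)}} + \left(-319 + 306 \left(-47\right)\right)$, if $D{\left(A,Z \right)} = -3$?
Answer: $- \frac{3063467884}{208385} \approx -14701.0$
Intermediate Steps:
$h{\left(G,y \right)} = - 3 y$
$\frac{1}{207341 + h{\left(490,-348 \right)}} + \left(-319 + 306 \left(-47\right)\right) = \frac{1}{207341 - -1044} + \left(-319 + 306 \left(-47\right)\right) = \frac{1}{207341 + 1044} - 14701 = \frac{1}{208385} - 14701 = - \frac{3063467884}{208385}$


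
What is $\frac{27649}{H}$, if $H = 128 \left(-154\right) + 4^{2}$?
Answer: $- \frac{27649}{19696} \approx -1.4038$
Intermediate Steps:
$H = -19696$ ($H = -19712 + 16 = -19696$)
$\frac{27649}{H} = \frac{27649}{-19696} = 27649 \left(- \frac{1}{19696}\right) = - \frac{27649}{19696}$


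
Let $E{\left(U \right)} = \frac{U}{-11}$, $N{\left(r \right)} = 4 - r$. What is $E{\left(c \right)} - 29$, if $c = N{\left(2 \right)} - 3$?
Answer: $- \frac{318}{11} \approx -28.909$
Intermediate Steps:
$c = -1$ ($c = \left(4 - 2\right) - 3 = 2 - 3 = -1$)
$E{\left(U \right)} = - \frac{U}{11}$ ($E{\left(U \right)} = U \left(- \frac{1}{11}\right) = - \frac{U}{11}$)
$E{\left(c \right)} - 29 = \left(- \frac{1}{11}\right) \left(-1\right) - 29 = \frac{1}{11} - 29 = - \frac{318}{11}$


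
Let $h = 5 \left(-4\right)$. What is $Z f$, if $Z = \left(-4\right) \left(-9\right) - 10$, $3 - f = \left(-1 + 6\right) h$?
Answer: $2678$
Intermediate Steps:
$h = -20$
$f = 103$ ($f = 3 - \left(-1 + 6\right) \left(-20\right) = 3 - 5 \left(-20\right) = 3 - -100 = 3 + 100 = 103$)
$Z = 26$ ($Z = 36 - 10 = 26$)
$Z f = 26 \cdot 103 = 2678$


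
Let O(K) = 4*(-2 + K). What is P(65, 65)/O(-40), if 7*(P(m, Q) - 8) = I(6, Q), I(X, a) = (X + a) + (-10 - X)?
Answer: -37/392 ≈ -0.094388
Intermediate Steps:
I(X, a) = -10 + a
P(m, Q) = 46/7 + Q/7 (P(m, Q) = 8 + (-10 + Q)/7 = 8 + (-10/7 + Q/7) = 46/7 + Q/7)
O(K) = -8 + 4*K
P(65, 65)/O(-40) = (46/7 + (⅐)*65)/(-8 + 4*(-40)) = (46/7 + 65/7)/(-8 - 160) = (111/7)/(-168) = (111/7)*(-1/168) = -37/392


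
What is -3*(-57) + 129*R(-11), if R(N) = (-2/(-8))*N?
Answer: -735/4 ≈ -183.75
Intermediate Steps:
R(N) = N/4 (R(N) = (-2*(-⅛))*N = N/4)
-3*(-57) + 129*R(-11) = -3*(-57) + 129*((¼)*(-11)) = 171 + 129*(-11/4) = 171 - 1419/4 = -735/4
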